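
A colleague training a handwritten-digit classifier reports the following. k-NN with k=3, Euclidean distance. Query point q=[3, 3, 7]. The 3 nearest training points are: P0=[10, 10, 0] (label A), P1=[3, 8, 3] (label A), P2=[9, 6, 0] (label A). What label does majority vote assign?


d(q,P0) = 12.1244  (label A)
d(q,P1) = 6.4031  (label A)
d(q,P2) = 9.6954  (label A)
Votes: A=3, B=0
Majority → A

A


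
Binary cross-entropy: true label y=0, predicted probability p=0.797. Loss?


BCE = -[y·ln(p) + (1-y)·ln(1-p)]
= -0 - 1·ln(1-0.797)
= -ln(0.203) = 1.5945

1.5945


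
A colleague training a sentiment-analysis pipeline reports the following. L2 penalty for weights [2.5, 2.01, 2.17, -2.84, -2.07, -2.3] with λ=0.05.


‖w‖₂² = (2.5)² + (2.01)² + (2.17)² + (-2.84)² + (-2.07)² + (-2.3)²
     = 6.25 + 4.0401 + 4.7089 + 8.0656 + 4.2849 + 5.29
     = 32.6395
λ·‖w‖₂² = 0.05·32.6395 = 1.631975

1.631975


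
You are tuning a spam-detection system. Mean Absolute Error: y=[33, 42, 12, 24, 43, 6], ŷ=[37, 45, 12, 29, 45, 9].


Absolute errors: |33-37|=4, |42-45|=3, |12-12|=0, |24-29|=5, |43-45|=2, |6-9|=3
Sum = 17
MAE = 17/6 = 17/6

17/6


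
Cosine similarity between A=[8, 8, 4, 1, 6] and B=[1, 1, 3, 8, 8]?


A·B = 8·1 + 8·1 + 4·3 + 1·8 + 6·8 = 84
‖A‖ = √181 = 13.4536, ‖B‖ = √139 = 11.7898
cos = 84/(√181·√139) = 84/√25159 = 0.5296

0.5296


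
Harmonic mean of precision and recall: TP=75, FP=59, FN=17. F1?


Precision = 75/134 = 0.5597
Recall = 75/92 = 0.8152
F1 = 2·P·R/(P+R) = 2·TP/(2·TP+FP+FN) = 150/(150+59+17) = 150/226 = 0.6637

0.6637


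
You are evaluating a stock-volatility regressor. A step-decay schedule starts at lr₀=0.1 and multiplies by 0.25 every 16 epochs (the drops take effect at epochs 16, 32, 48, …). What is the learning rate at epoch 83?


n_drops = ⌊83/16⌋ = 5
lr = 0.1·0.25^5 = 0.1·0.0009765625 = 0.00009765625

0.00009765625


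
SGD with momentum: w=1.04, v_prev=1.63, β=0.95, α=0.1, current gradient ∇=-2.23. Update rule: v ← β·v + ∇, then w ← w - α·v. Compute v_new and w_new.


v_new = 0.95·1.63 - 2.23 = 1.5485 - 2.23 = -0.6815
w_new = 1.04 - 0.1·-0.6815 = 1.04 + 0.06815 = 1.10815

v_new=-0.6815, w_new=1.10815


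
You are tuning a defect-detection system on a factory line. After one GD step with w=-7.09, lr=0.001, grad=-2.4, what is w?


w_new = w - α·∇
= -7.09 - 0.001·-2.4
= -7.09 + 0.0024
= -7.0876

-7.0876


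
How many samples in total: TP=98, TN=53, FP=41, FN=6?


Total = TP + TN + FP + FN
= 98 + 53 + 41 + 6
= 198
(Predicted positive: 139, predicted negative: 59)

198


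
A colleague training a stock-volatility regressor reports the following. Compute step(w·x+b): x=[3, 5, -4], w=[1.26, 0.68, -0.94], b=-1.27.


z = (3)·(1.26) + (5)·(0.68) + (-4)·(-0.94) - 1.27
  = 9.67
step(z) = 1 (z≥0)

1


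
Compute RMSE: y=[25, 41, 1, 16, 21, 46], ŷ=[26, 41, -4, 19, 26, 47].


MSE = 61/6 = 10.1667
RMSE = √(61/6) = 3.1885

3.1885


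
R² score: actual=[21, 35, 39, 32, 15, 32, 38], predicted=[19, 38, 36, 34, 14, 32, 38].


ȳ = 30.2857
SS_res = Σ(y-ŷ)² = 27
SS_tot = Σ(y-ȳ)² = 483.43
R² = 1 - SS_res/SS_tot = 1 - 0.0559 = 0.9441

0.9441


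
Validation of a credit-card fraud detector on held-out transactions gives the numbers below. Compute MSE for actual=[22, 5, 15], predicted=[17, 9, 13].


Squared errors: (22-17)²=25, (5-9)²=16, (15-13)²=4
Sum = 45
MSE = 45/3 = 15

15


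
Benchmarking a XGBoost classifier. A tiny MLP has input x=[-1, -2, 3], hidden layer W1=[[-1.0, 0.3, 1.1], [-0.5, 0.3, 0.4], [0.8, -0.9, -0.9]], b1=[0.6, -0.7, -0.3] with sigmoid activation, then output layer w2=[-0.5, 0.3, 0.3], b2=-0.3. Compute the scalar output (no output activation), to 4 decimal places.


z1[0] = (-1.0)·(-1) + (0.3)·(-2) + (1.1)·(3) + 0.6 = 4.3
z1[1] = (-0.5)·(-1) + (0.3)·(-2) + (0.4)·(3) - 0.7 = 0.4
z1[2] = (0.8)·(-1) + (-0.9)·(-2) + (-0.9)·(3) - 0.3 = -2.0
h = sigmoid(z1) = [0.9866, 0.5987, 0.1192]
output = (-0.5)·(0.9866) + (0.3)·(0.5987) + (0.3)·(0.1192) - 0.3 = -0.5779

-0.5779


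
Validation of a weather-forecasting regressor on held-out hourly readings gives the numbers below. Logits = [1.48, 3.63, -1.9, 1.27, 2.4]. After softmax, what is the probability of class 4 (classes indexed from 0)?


Exponentials: e^1.48=4.3929, e^3.63=37.7128, e^-1.9=0.1496, e^1.27=3.5609, e^2.4=11.0232
Sum = 56.8394
Softmax = [0.0773, 0.6635, 0.0026, 0.0626, 0.1939]
p[4] = 11.0232/56.8394 = 0.1939

0.1939


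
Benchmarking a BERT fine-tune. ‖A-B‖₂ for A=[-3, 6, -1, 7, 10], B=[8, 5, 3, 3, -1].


d = √((-3-8)² + (6-5)² + (-1-3)² + (7-3)² + (10+ 1)²)
  = √(121 + 1 + 16 + 16 + 121)
  = √275 = 16.5831

16.5831


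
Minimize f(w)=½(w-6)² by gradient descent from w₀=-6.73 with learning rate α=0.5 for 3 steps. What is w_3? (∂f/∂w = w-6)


step 1: grad = -6.73-6 = -12.73; w = -6.73 - 0.5·(-12.73) = -0.365
step 2: grad = -0.365-6 = -6.365; w = -0.365 - 0.5·(-6.365) = 2.8175
step 3: grad = 2.8175-6 = -3.1825; w = 2.8175 - 0.5·(-3.1825) = 4.40875

4.40875


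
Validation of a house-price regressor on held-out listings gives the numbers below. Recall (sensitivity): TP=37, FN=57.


Recall = TP/(TP+FN)
= 37/(37+57)
= 37/94 = 39.36%

39.36%


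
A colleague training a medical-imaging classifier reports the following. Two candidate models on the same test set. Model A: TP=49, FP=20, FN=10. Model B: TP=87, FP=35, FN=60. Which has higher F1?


Model A: P=49/69=0.7101, R=49/59=0.8305, F1=2PR/(P+R)=2TP/(2TP+FP+FN)=98/128=0.7656
Model B: P=87/122=0.7131, R=87/147=0.5918, F1=2PR/(P+R)=2TP/(2TP+FP+FN)=174/269=0.6468
0.7656 > 0.6468 → Model A

Model A


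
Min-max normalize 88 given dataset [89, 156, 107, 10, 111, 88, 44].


min=10, max=156
(88-10)/(156-10) = 78/146 = 0.5342

0.5342


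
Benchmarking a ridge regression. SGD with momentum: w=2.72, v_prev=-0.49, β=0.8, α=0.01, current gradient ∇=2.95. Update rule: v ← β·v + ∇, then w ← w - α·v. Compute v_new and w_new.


v_new = 0.8·-0.49 + 2.95 = -0.392 + 2.95 = 2.558
w_new = 2.72 - 0.01·2.558 = 2.72 - 0.02558 = 2.69442

v_new=2.558, w_new=2.69442


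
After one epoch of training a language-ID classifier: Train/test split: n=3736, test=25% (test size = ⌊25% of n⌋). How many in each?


Test = ⌊3736·25/100⌋ = 934
Train = 3736 - 934 = 2802

Train: 2802, Test: 934


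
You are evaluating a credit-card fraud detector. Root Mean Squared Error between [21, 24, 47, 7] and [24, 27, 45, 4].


MSE = 31/4 = 7.75
RMSE = √(31/4) = 2.7839

2.7839


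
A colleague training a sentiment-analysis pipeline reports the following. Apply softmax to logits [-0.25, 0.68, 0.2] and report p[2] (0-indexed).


Exponentials: e^-0.25=0.7788, e^0.68=1.9739, e^0.2=1.2214
Sum = 3.9741
Softmax = [0.196, 0.4967, 0.3073]
p[2] = 1.2214/3.9741 = 0.3073

0.3073


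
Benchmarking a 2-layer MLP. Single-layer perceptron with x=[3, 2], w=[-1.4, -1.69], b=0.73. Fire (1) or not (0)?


z = (3)·(-1.4) + (2)·(-1.69) + 0.73
  = -6.85
step(z) = 0 (z<0)

0


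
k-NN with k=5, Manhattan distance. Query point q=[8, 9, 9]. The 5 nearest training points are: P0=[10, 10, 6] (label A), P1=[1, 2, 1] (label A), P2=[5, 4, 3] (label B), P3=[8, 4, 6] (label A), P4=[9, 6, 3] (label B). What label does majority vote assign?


d(q,P0) = 6  (label A)
d(q,P1) = 22  (label A)
d(q,P2) = 14  (label B)
d(q,P3) = 8  (label A)
d(q,P4) = 10  (label B)
Votes: A=3, B=2
Majority → A

A


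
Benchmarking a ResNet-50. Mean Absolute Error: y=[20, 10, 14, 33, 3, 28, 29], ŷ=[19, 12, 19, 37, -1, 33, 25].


Absolute errors: |20-19|=1, |10-12|=2, |14-19|=5, |33-37|=4, |3+ 1|=4, |28-33|=5, |29-25|=4
Sum = 25
MAE = 25/7 = 25/7

25/7


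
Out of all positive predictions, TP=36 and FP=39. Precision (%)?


Precision = TP/(TP+FP)
= 36/(36+39)
= 36/75 = 48.0%

48.0%


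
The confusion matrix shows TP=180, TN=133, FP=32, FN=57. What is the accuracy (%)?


Accuracy = (TP+TN)/(TP+TN+FP+FN)
= (180+133)/(402)
= 313/402 = 77.86%

77.86%


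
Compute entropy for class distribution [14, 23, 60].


Probabilities: [14/97, 23/97, 60/97] ≈ [0.1443, 0.2371, 0.6186]
H = -((14/97)·log₂(14/97) + (23/97)·log₂(23/97) + (60/97)·log₂(60/97))
  = 1.3241 bits

1.3241 bits


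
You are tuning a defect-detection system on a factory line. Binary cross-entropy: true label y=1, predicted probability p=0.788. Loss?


BCE = -[y·ln(p) + (1-y)·ln(1-p)]
= -1·ln(0.788) - 0
= -ln(0.788) = 0.2383

0.2383


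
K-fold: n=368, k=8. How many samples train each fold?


Fold size = 368/8 = 46
Training per fold = 368 - 46 = 322

322


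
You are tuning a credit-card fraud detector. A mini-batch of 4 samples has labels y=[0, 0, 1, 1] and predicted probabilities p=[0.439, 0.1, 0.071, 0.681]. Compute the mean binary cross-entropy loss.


L[0] = -ln(1-0.439) = -ln(0.561) = 0.578
L[1] = -ln(1-0.1) = -ln(0.9) = 0.1054
L[2] = -ln(0.071) = 2.6451
L[3] = -ln(0.681) = 0.3842
mean = (0.578 + 0.1054 + 2.6451 + 0.3842)/4 = 0.9282

0.9282


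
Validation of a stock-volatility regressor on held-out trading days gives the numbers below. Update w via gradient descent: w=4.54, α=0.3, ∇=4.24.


w_new = w - α·∇
= 4.54 - 0.3·4.24
= 4.54 - 1.272
= 3.268

3.268


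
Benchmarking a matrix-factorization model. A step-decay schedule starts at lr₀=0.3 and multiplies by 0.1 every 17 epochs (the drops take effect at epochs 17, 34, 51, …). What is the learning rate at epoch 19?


n_drops = ⌊19/17⌋ = 1
lr = 0.3·0.1^1 = 0.3·0.1 = 0.03

0.03


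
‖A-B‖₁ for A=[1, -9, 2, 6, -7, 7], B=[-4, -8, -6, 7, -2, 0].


d = |1+ 4| + |-9+ 8| + |2+ 6| + |6-7| + |-7+ 2| + |7-0|
  = 5 + 1 + 8 + 1 + 5 + 7
  = 27

27


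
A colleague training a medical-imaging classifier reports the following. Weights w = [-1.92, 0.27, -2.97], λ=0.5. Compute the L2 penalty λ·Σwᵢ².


‖w‖₂² = (-1.92)² + (0.27)² + (-2.97)²
     = 3.6864 + 0.0729 + 8.8209
     = 12.5802
λ·‖w‖₂² = 0.5·12.5802 = 6.2901

6.2901


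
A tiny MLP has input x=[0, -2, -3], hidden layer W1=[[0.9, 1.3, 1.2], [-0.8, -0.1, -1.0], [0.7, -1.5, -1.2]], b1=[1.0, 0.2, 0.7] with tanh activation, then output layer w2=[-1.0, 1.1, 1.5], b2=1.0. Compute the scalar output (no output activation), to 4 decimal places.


z1[0] = (0.9)·(0) + (1.3)·(-2) + (1.2)·(-3) + 1.0 = -5.2
z1[1] = (-0.8)·(0) + (-0.1)·(-2) + (-1.0)·(-3) + 0.2 = 3.4
z1[2] = (0.7)·(0) + (-1.5)·(-2) + (-1.2)·(-3) + 0.7 = 7.3
h = tanh(z1) = [-0.9999, 0.9978, 1.0]
output = (-1.0)·(-0.9999) + (1.1)·(0.9978) + (1.5)·(1.0) + 1.0 = 4.5975

4.5975


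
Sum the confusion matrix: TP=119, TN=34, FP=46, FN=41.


Total = TP + TN + FP + FN
= 119 + 34 + 46 + 41
= 240
(Predicted positive: 165, predicted negative: 75)

240


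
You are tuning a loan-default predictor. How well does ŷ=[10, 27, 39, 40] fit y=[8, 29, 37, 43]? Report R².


ȳ = 29.25
SS_res = Σ(y-ŷ)² = 21
SS_tot = Σ(y-ȳ)² = 700.75
R² = 1 - SS_res/SS_tot = 1 - 0.03 = 0.97

0.97


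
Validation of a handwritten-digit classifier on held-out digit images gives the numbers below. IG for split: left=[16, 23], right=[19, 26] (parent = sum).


Parent = [35, 49], H_parent = 0.9799
H_left = 0.9766 (n=39), H_right = 0.9825 (n=45)
H_children = (39/84)·0.9766 + (45/84)·0.9825 = 0.9798
IG = 0.9799 - 0.9798 = 0.0001

0.0001


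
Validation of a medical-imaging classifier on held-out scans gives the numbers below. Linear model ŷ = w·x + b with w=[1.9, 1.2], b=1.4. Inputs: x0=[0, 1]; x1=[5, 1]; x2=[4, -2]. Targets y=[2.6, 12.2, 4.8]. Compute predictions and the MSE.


ŷ0 = (1.9)·(0) + (1.2)·(1) + 1.4 = 2.6
ŷ1 = (1.9)·(5) + (1.2)·(1) + 1.4 = 12.1
ŷ2 = (1.9)·(4) + (1.2)·(-2) + 1.4 = 6.6
errors² = [0.0, 0.01, 3.24]
MSE = 3.2500/3 = 1.0833

1.0833


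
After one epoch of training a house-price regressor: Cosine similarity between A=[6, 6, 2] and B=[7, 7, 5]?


A·B = 6·7 + 6·7 + 2·5 = 94
‖A‖ = √76 = 8.7178, ‖B‖ = √123 = 11.0905
cos = 94/(√76·√123) = 94/√9348 = 0.9722

0.9722


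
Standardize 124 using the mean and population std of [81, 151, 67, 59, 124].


μ = 96.4, σ = 35.3361
z = (124 - 96.4)/35.3361 = 0.7811

0.7811


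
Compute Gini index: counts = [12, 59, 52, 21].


Probabilities: [12/144, 59/144, 52/144, 21/144] ≈ [0.0833, 0.4097, 0.3611, 0.1458]
Σpᵢ² = (144 + 3481 + 2704 + 441)/144² = 6770/20736
Gini = 1 - Σpᵢ² = 1 - 6770/20736 = 0.6735

0.6735


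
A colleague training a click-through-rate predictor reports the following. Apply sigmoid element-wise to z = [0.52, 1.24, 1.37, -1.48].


σ(0.52) = 1/(1+e^-0.52) = 0.6271
σ(1.24) = 1/(1+e^-1.24) = 0.7756
σ(1.37) = 1/(1+e^-1.37) = 0.7974
σ(-1.48) = 1/(1+e^1.48) = 0.1854
result = [0.6271, 0.7756, 0.7974, 0.1854]

[0.6271, 0.7756, 0.7974, 0.1854]


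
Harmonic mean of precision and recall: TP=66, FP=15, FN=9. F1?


Precision = 66/81 = 0.8148
Recall = 66/75 = 0.88
F1 = 2·P·R/(P+R) = 2·TP/(2·TP+FP+FN) = 132/(132+15+9) = 132/156 = 0.8462

0.8462


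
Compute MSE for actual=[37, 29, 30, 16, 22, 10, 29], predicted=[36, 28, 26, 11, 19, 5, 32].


Squared errors: (37-36)²=1, (29-28)²=1, (30-26)²=16, (16-11)²=25, (22-19)²=9, (10-5)²=25, (29-32)²=9
Sum = 86
MSE = 86/7 = 86/7

86/7


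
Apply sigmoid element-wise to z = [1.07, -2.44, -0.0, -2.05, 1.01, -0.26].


σ(1.07) = 1/(1+e^-1.07) = 0.7446
σ(-2.44) = 1/(1+e^2.44) = 0.0802
σ(-0.0) = 1/(1+e^0.0) = 0.5
σ(-2.05) = 1/(1+e^2.05) = 0.1141
σ(1.01) = 1/(1+e^-1.01) = 0.733
σ(-0.26) = 1/(1+e^0.26) = 0.4354
result = [0.7446, 0.0802, 0.5, 0.1141, 0.733, 0.4354]

[0.7446, 0.0802, 0.5, 0.1141, 0.733, 0.4354]


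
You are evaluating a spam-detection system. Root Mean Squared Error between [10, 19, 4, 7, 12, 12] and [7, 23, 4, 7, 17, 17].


MSE = 75/6 = 12.5
RMSE = √(75/6) = 3.5355

3.5355


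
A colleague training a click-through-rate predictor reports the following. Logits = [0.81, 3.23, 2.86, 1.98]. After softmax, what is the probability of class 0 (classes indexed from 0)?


Exponentials: e^0.81=2.2479, e^3.23=25.2797, e^2.86=17.4615, e^1.98=7.2427
Sum = 52.2318
Softmax = [0.043, 0.484, 0.3343, 0.1387]
p[0] = 2.2479/52.2318 = 0.043

0.043


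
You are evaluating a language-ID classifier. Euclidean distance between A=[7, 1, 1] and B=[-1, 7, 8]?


d = √((7+ 1)² + (1-7)² + (1-8)²)
  = √(64 + 36 + 49)
  = √149 = 12.2066

12.2066


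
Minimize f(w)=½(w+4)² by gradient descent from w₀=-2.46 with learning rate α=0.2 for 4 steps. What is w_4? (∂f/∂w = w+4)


step 1: grad = -2.46+4 = 1.54; w = -2.46 - 0.2·(1.54) = -2.768
step 2: grad = -2.768+4 = 1.232; w = -2.768 - 0.2·(1.232) = -3.0144
step 3: grad = -3.0144+4 = 0.9856; w = -3.0144 - 0.2·(0.9856) = -3.21152
step 4: grad = -3.21152+4 = 0.78848; w = -3.21152 - 0.2·(0.78848) = -3.369216

-3.369216


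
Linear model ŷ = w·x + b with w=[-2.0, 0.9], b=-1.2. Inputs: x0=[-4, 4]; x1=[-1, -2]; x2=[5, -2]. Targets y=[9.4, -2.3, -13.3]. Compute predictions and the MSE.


ŷ0 = (-2.0)·(-4) + (0.9)·(4) - 1.2 = 10.4
ŷ1 = (-2.0)·(-1) + (0.9)·(-2) - 1.2 = -1.0
ŷ2 = (-2.0)·(5) + (0.9)·(-2) - 1.2 = -13.0
errors² = [1.0, 1.69, 0.09]
MSE = 2.7800/3 = 0.9267

0.9267


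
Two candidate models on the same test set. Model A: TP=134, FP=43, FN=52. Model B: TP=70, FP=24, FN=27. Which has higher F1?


Model A: P=134/177=0.7571, R=134/186=0.7204, F1=2PR/(P+R)=2TP/(2TP+FP+FN)=268/363=0.7383
Model B: P=70/94=0.7447, R=70/97=0.7216, F1=2PR/(P+R)=2TP/(2TP+FP+FN)=140/191=0.733
0.7383 > 0.733 → Model A

Model A


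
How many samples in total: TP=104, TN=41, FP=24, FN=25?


Total = TP + TN + FP + FN
= 104 + 41 + 24 + 25
= 194
(Predicted positive: 128, predicted negative: 66)

194


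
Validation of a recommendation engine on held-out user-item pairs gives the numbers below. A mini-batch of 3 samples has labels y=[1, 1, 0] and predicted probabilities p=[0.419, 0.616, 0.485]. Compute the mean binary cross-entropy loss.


L[0] = -ln(0.419) = 0.8699
L[1] = -ln(0.616) = 0.4845
L[2] = -ln(1-0.485) = -ln(0.515) = 0.6636
mean = (0.8699 + 0.4845 + 0.6636)/3 = 0.6727

0.6727


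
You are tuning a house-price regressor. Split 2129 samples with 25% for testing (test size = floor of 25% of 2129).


Test = ⌊2129·25/100⌋ = 532
Train = 2129 - 532 = 1597

Train: 1597, Test: 532


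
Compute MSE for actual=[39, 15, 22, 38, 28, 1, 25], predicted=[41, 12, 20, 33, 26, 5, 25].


Squared errors: (39-41)²=4, (15-12)²=9, (22-20)²=4, (38-33)²=25, (28-26)²=4, (1-5)²=16, (25-25)²=0
Sum = 62
MSE = 62/7 = 62/7

62/7


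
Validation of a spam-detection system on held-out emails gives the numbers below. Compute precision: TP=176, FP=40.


Precision = TP/(TP+FP)
= 176/(176+40)
= 176/216 = 81.48%

81.48%


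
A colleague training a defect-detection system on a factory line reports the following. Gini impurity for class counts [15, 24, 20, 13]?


Probabilities: [15/72, 24/72, 20/72, 13/72] ≈ [0.2083, 0.3333, 0.2778, 0.1806]
Σpᵢ² = (225 + 576 + 400 + 169)/72² = 1370/5184
Gini = 1 - Σpᵢ² = 1 - 1370/5184 = 0.7357

0.7357


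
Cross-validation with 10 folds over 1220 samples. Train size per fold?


Fold size = 1220/10 = 122
Training per fold = 1220 - 122 = 1098

1098


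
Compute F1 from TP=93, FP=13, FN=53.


Precision = 93/106 = 0.8774
Recall = 93/146 = 0.637
F1 = 2·P·R/(P+R) = 2·TP/(2·TP+FP+FN) = 186/(186+13+53) = 186/252 = 0.7381

0.7381


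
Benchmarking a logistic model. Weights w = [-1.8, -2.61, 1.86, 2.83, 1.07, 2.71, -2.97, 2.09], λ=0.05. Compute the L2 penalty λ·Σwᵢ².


‖w‖₂² = (-1.8)² + (-2.61)² + (1.86)² + (2.83)² + (1.07)² + (2.71)² + (-2.97)² + (2.09)²
     = 3.24 + 6.8121 + 3.4596 + 8.0089 + 1.1449 + 7.3441 + 8.8209 + 4.3681
     = 43.1986
λ·‖w‖₂² = 0.05·43.1986 = 2.15993

2.15993


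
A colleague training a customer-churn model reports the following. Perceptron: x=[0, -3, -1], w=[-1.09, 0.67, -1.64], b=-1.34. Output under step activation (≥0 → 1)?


z = (0)·(-1.09) + (-3)·(0.67) + (-1)·(-1.64) - 1.34
  = -1.71
step(z) = 0 (z<0)

0


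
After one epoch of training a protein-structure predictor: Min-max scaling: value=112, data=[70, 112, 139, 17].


min=17, max=139
(112-17)/(139-17) = 95/122 = 0.7787

0.7787


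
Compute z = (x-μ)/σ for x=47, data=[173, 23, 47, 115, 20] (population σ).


μ = 75.6, σ = 59.5234
z = (47 - 75.6)/59.5234 = -0.4805

-0.4805


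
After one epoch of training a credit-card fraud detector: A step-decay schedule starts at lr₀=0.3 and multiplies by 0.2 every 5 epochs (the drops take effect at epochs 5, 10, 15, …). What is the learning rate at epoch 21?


n_drops = ⌊21/5⌋ = 4
lr = 0.3·0.2^4 = 0.3·0.0016 = 0.00048

0.00048


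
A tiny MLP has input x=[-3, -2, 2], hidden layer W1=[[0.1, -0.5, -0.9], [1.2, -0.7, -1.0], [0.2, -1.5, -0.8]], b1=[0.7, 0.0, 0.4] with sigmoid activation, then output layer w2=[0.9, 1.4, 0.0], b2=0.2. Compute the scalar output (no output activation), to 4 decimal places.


z1[0] = (0.1)·(-3) + (-0.5)·(-2) + (-0.9)·(2) + 0.7 = -0.4
z1[1] = (1.2)·(-3) + (-0.7)·(-2) + (-1.0)·(2) + 0.0 = -4.2
z1[2] = (0.2)·(-3) + (-1.5)·(-2) + (-0.8)·(2) + 0.4 = 1.2
h = sigmoid(z1) = [0.4013, 0.0148, 0.7685]
output = (0.9)·(0.4013) + (1.4)·(0.0148) + (0.0)·(0.7685) + 0.2 = 0.5819

0.5819


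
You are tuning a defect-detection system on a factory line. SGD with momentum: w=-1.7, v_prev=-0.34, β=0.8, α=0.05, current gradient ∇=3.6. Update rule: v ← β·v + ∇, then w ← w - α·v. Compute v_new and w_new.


v_new = 0.8·-0.34 + 3.6 = -0.272 + 3.6 = 3.328
w_new = -1.7 - 0.05·3.328 = -1.7 - 0.1664 = -1.8664

v_new=3.328, w_new=-1.8664


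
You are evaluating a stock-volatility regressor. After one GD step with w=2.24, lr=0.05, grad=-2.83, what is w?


w_new = w - α·∇
= 2.24 - 0.05·-2.83
= 2.24 + 0.1415
= 2.3815

2.3815


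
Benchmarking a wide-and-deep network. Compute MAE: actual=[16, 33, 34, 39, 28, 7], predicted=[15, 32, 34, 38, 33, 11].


Absolute errors: |16-15|=1, |33-32|=1, |34-34|=0, |39-38|=1, |28-33|=5, |7-11|=4
Sum = 12
MAE = 12/6 = 2

2


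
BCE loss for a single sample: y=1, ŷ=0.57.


BCE = -[y·ln(p) + (1-y)·ln(1-p)]
= -1·ln(0.57) - 0
= -ln(0.57) = 0.5621

0.5621


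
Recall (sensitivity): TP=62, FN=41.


Recall = TP/(TP+FN)
= 62/(62+41)
= 62/103 = 60.19%

60.19%


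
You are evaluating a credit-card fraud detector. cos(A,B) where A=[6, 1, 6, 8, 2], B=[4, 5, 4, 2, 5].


A·B = 6·4 + 1·5 + 6·4 + 8·2 + 2·5 = 79
‖A‖ = √141 = 11.8743, ‖B‖ = √86 = 9.2736
cos = 79/(√141·√86) = 79/√12126 = 0.7174

0.7174


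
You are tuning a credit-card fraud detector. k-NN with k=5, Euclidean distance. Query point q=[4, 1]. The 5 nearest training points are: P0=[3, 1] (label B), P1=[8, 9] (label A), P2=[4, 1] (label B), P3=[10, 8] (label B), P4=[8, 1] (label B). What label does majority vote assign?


d(q,P0) = 1.0  (label B)
d(q,P1) = 8.9443  (label A)
d(q,P2) = 0.0  (label B)
d(q,P3) = 9.2195  (label B)
d(q,P4) = 4.0  (label B)
Votes: A=1, B=4
Majority → B

B


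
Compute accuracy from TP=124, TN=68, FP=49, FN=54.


Accuracy = (TP+TN)/(TP+TN+FP+FN)
= (124+68)/(295)
= 192/295 = 65.08%

65.08%


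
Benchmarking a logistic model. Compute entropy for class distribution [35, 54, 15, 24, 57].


Probabilities: [35/185, 54/185, 15/185, 24/185, 57/185] ≈ [0.1892, 0.2919, 0.0811, 0.1297, 0.3081]
H = -((35/185)·log₂(35/185) + (54/185)·log₂(54/185) + (15/185)·log₂(15/185) + (24/185)·log₂(24/185) + (57/185)·log₂(57/185))
  = 2.1724 bits

2.1724 bits


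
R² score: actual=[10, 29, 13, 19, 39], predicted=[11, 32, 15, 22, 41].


ȳ = 22
SS_res = Σ(y-ŷ)² = 27
SS_tot = Σ(y-ȳ)² = 572
R² = 1 - SS_res/SS_tot = 1 - 0.0472 = 0.9528

0.9528


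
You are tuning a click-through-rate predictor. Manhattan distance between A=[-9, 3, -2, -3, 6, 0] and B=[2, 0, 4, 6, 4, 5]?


d = |-9-2| + |3-0| + |-2-4| + |-3-6| + |6-4| + |0-5|
  = 11 + 3 + 6 + 9 + 2 + 5
  = 36

36


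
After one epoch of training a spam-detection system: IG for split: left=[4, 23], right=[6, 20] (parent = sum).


Parent = [10, 43], H_parent = 0.6987
H_left = 0.6052 (n=27), H_right = 0.7793 (n=26)
H_children = (27/53)·0.6052 + (26/53)·0.7793 = 0.6906
IG = 0.6987 - 0.6906 = 0.0081

0.0081


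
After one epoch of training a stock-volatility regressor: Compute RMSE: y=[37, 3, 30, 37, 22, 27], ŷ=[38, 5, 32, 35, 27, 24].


MSE = 47/6 = 7.8333
RMSE = √(47/6) = 2.7988

2.7988


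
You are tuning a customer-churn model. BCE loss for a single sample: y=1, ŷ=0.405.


BCE = -[y·ln(p) + (1-y)·ln(1-p)]
= -1·ln(0.405) - 0
= -ln(0.405) = 0.9039

0.9039


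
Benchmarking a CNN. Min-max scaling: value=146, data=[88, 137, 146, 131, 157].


min=88, max=157
(146-88)/(157-88) = 58/69 = 0.8406

0.8406


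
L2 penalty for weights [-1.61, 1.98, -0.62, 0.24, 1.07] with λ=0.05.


‖w‖₂² = (-1.61)² + (1.98)² + (-0.62)² + (0.24)² + (1.07)²
     = 2.5921 + 3.9204 + 0.3844 + 0.0576 + 1.1449
     = 8.0994
λ·‖w‖₂² = 0.05·8.0994 = 0.40497

0.40497


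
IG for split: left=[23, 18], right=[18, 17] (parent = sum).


Parent = [41, 35], H_parent = 0.9955
H_left = 0.9892 (n=41), H_right = 0.9994 (n=35)
H_children = (41/76)·0.9892 + (35/76)·0.9994 = 0.9939
IG = 0.9955 - 0.9939 = 0.0016

0.0016


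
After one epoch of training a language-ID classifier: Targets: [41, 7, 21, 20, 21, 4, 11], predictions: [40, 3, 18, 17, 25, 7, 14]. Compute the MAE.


Absolute errors: |41-40|=1, |7-3|=4, |21-18|=3, |20-17|=3, |21-25|=4, |4-7|=3, |11-14|=3
Sum = 21
MAE = 21/7 = 3

3


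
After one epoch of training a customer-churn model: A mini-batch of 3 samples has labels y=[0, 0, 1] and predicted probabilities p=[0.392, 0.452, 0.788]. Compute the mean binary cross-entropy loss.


L[0] = -ln(1-0.392) = -ln(0.608) = 0.4976
L[1] = -ln(1-0.452) = -ln(0.548) = 0.6015
L[2] = -ln(0.788) = 0.2383
mean = (0.4976 + 0.6015 + 0.2383)/3 = 0.4458

0.4458


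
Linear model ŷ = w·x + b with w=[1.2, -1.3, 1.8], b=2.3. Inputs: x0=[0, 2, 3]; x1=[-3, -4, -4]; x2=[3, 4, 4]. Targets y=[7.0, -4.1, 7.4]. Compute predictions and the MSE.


ŷ0 = (1.2)·(0) + (-1.3)·(2) + (1.8)·(3) + 2.3 = 5.1
ŷ1 = (1.2)·(-3) + (-1.3)·(-4) + (1.8)·(-4) + 2.3 = -3.3
ŷ2 = (1.2)·(3) + (-1.3)·(4) + (1.8)·(4) + 2.3 = 7.9
errors² = [3.61, 0.64, 0.25]
MSE = 4.5000/3 = 1.5

1.5


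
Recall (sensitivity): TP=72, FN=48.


Recall = TP/(TP+FN)
= 72/(72+48)
= 72/120 = 60.0%

60.0%


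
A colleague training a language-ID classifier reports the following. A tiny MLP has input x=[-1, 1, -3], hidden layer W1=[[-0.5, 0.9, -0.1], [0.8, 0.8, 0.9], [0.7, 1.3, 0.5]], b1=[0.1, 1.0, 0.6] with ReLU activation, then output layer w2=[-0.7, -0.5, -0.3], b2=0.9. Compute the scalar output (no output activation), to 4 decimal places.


z1[0] = (-0.5)·(-1) + (0.9)·(1) + (-0.1)·(-3) + 0.1 = 1.8
z1[1] = (0.8)·(-1) + (0.8)·(1) + (0.9)·(-3) + 1.0 = -1.7
z1[2] = (0.7)·(-1) + (1.3)·(1) + (0.5)·(-3) + 0.6 = -0.3
h = ReLU(z1) = [1.8, 0.0, 0.0]
output = (-0.7)·(1.8) + (-0.5)·(0.0) + (-0.3)·(0.0) + 0.9 = -0.36

-0.36


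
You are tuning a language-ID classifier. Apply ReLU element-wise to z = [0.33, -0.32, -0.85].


ReLU(0.33) = max(0, 0.33) = 0.33
ReLU(-0.32) = max(0, -0.32) = 0.0
ReLU(-0.85) = max(0, -0.85) = 0.0
result = [0.33, 0.0, 0.0]

[0.33, 0.0, 0.0]


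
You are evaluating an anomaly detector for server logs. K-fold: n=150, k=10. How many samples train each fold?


Fold size = 150/10 = 15
Training per fold = 150 - 15 = 135

135


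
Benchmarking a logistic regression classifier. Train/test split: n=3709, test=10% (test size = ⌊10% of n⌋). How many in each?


Test = ⌊3709·10/100⌋ = 370
Train = 3709 - 370 = 3339

Train: 3339, Test: 370


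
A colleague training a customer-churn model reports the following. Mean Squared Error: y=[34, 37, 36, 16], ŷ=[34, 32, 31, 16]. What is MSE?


Squared errors: (34-34)²=0, (37-32)²=25, (36-31)²=25, (16-16)²=0
Sum = 50
MSE = 50/4 = 25/2

25/2


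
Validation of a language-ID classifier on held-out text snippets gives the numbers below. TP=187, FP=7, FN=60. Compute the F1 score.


Precision = 187/194 = 0.9639
Recall = 187/247 = 0.7571
F1 = 2·P·R/(P+R) = 2·TP/(2·TP+FP+FN) = 374/(374+7+60) = 374/441 = 0.8481

0.8481


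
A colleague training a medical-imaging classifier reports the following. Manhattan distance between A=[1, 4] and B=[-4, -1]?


d = |1+ 4| + |4+ 1|
  = 5 + 5
  = 10

10


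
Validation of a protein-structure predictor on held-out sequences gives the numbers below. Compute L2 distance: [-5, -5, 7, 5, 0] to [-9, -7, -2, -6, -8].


d = √((-5+ 9)² + (-5+ 7)² + (7+ 2)² + (5+ 6)² + (0+ 8)²)
  = √(16 + 4 + 81 + 121 + 64)
  = √286 = 16.9115

16.9115


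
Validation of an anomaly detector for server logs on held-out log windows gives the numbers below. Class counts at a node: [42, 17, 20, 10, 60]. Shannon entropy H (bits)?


Probabilities: [42/149, 17/149, 20/149, 10/149, 60/149] ≈ [0.2819, 0.1141, 0.1342, 0.0671, 0.4027]
H = -((42/149)·log₂(42/149) + (17/149)·log₂(17/149) + (20/149)·log₂(20/149) + (10/149)·log₂(10/149) + (60/149)·log₂(60/149))
  = 2.0511 bits

2.0511 bits


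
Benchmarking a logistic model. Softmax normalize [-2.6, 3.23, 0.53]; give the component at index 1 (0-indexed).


Exponentials: e^-2.6=0.0743, e^3.23=25.2797, e^0.53=1.6989
Sum = 27.0529
Softmax = [0.0027, 0.9345, 0.0628]
p[1] = 25.2797/27.0529 = 0.9345

0.9345


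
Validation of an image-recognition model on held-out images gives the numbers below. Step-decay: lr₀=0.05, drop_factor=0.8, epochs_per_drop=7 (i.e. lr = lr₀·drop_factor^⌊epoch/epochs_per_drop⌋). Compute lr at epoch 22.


n_drops = ⌊22/7⌋ = 3
lr = 0.05·0.8^3 = 0.05·0.512 = 0.0256

0.0256


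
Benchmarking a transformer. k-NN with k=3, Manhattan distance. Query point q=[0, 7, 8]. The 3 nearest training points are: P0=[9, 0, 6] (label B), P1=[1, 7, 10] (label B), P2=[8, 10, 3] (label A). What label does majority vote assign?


d(q,P0) = 18  (label B)
d(q,P1) = 3  (label B)
d(q,P2) = 16  (label A)
Votes: A=1, B=2
Majority → B

B


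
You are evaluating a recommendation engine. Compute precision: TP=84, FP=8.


Precision = TP/(TP+FP)
= 84/(84+8)
= 84/92 = 91.3%

91.3%


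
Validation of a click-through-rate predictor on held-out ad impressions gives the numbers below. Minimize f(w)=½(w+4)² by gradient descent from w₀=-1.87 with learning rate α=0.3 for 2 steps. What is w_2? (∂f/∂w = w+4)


step 1: grad = -1.87+4 = 2.13; w = -1.87 - 0.3·(2.13) = -2.509
step 2: grad = -2.509+4 = 1.491; w = -2.509 - 0.3·(1.491) = -2.9563

-2.9563


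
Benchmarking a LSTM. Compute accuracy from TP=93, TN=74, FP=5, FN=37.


Accuracy = (TP+TN)/(TP+TN+FP+FN)
= (93+74)/(209)
= 167/209 = 79.9%

79.9%


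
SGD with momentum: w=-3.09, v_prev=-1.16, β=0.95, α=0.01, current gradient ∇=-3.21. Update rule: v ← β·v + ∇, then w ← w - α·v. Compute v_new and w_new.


v_new = 0.95·-1.16 - 3.21 = -1.102 - 3.21 = -4.312
w_new = -3.09 - 0.01·-4.312 = -3.09 + 0.04312 = -3.04688

v_new=-4.312, w_new=-3.04688


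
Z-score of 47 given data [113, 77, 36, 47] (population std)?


μ = 68.25, σ = 29.8779
z = (47 - 68.25)/29.8779 = -0.7112

-0.7112


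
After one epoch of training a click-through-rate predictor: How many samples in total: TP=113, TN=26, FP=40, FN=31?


Total = TP + TN + FP + FN
= 113 + 26 + 40 + 31
= 210
(Predicted positive: 153, predicted negative: 57)

210


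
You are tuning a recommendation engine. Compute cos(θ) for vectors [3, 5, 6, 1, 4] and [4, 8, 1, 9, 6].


A·B = 3·4 + 5·8 + 6·1 + 1·9 + 4·6 = 91
‖A‖ = √87 = 9.3274, ‖B‖ = √198 = 14.0712
cos = 91/(√87·√198) = 91/√17226 = 0.6933

0.6933


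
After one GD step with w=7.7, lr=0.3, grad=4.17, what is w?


w_new = w - α·∇
= 7.7 - 0.3·4.17
= 7.7 - 1.251
= 6.449

6.449


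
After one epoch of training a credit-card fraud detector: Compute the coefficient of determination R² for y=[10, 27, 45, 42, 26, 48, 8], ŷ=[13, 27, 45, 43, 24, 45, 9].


ȳ = 29.4286
SS_res = Σ(y-ŷ)² = 24
SS_tot = Σ(y-ȳ)² = 1599.71
R² = 1 - SS_res/SS_tot = 1 - 0.015 = 0.985

0.985


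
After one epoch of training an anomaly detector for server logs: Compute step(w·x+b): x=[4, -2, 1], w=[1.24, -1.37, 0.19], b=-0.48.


z = (4)·(1.24) + (-2)·(-1.37) + (1)·(0.19) - 0.48
  = 7.41
step(z) = 1 (z≥0)

1


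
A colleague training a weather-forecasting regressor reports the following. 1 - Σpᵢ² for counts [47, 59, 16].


Probabilities: [47/122, 59/122, 16/122] ≈ [0.3852, 0.4836, 0.1311]
Σpᵢ² = (2209 + 3481 + 256)/122² = 5946/14884
Gini = 1 - Σpᵢ² = 1 - 5946/14884 = 0.6005

0.6005


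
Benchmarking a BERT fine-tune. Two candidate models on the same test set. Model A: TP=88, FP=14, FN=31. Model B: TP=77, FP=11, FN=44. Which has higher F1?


Model A: P=88/102=0.8627, R=88/119=0.7395, F1=2PR/(P+R)=2TP/(2TP+FP+FN)=176/221=0.7964
Model B: P=77/88=0.875, R=77/121=0.6364, F1=2PR/(P+R)=2TP/(2TP+FP+FN)=154/209=0.7368
0.7964 > 0.7368 → Model A

Model A


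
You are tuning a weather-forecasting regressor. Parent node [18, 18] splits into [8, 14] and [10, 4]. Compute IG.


Parent = [18, 18], H_parent = 1
H_left = 0.9457 (n=22), H_right = 0.8631 (n=14)
H_children = (22/36)·0.9457 + (14/36)·0.8631 = 0.9136
IG = 1 - 0.9136 = 0.0864

0.0864


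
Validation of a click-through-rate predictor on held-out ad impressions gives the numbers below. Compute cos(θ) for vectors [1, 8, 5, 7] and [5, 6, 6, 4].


A·B = 1·5 + 8·6 + 5·6 + 7·4 = 111
‖A‖ = √139 = 11.7898, ‖B‖ = √113 = 10.6301
cos = 111/(√139·√113) = 111/√15707 = 0.8857

0.8857


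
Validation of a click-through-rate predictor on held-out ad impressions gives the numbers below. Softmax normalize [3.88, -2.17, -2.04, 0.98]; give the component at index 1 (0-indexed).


Exponentials: e^3.88=48.4242, e^-2.17=0.1142, e^-2.04=0.13, e^0.98=2.6645
Sum = 51.3329
Softmax = [0.9433, 0.0022, 0.0025, 0.0519]
p[1] = 0.1142/51.3329 = 0.0022

0.0022


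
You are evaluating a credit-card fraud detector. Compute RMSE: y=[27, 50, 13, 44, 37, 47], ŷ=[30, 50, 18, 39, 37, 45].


MSE = 63/6 = 10.5
RMSE = √(63/6) = 3.2404

3.2404


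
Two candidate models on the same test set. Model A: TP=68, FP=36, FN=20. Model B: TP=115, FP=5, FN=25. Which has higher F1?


Model A: P=68/104=0.6538, R=68/88=0.7727, F1=2PR/(P+R)=2TP/(2TP+FP+FN)=136/192=0.7083
Model B: P=115/120=0.9583, R=115/140=0.8214, F1=2PR/(P+R)=2TP/(2TP+FP+FN)=230/260=0.8846
0.7083 < 0.8846 → Model B

Model B


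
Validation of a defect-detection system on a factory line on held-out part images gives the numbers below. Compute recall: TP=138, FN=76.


Recall = TP/(TP+FN)
= 138/(138+76)
= 138/214 = 64.49%

64.49%


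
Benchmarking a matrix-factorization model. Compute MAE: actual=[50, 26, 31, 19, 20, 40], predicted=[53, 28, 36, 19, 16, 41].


Absolute errors: |50-53|=3, |26-28|=2, |31-36|=5, |19-19|=0, |20-16|=4, |40-41|=1
Sum = 15
MAE = 15/6 = 5/2

5/2


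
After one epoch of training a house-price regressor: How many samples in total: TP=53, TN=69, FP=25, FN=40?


Total = TP + TN + FP + FN
= 53 + 69 + 25 + 40
= 187
(Predicted positive: 78, predicted negative: 109)

187


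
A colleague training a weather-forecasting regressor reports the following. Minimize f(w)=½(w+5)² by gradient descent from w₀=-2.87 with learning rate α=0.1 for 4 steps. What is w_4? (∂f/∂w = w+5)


step 1: grad = -2.87+5 = 2.13; w = -2.87 - 0.1·(2.13) = -3.083
step 2: grad = -3.083+5 = 1.917; w = -3.083 - 0.1·(1.917) = -3.2747
step 3: grad = -3.2747+5 = 1.7253; w = -3.2747 - 0.1·(1.7253) = -3.44723
step 4: grad = -3.44723+5 = 1.55277; w = -3.44723 - 0.1·(1.55277) = -3.602507

-3.602507


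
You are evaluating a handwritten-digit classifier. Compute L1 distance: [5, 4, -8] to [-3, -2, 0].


d = |5+ 3| + |4+ 2| + |-8-0|
  = 8 + 6 + 8
  = 22

22


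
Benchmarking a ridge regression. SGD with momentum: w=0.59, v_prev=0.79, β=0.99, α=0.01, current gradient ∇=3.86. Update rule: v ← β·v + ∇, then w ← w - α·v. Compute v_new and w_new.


v_new = 0.99·0.79 + 3.86 = 0.7821 + 3.86 = 4.6421
w_new = 0.59 - 0.01·4.6421 = 0.59 - 0.046421 = 0.543579

v_new=4.6421, w_new=0.543579


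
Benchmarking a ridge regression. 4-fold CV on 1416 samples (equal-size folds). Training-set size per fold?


Fold size = 1416/4 = 354
Training per fold = 1416 - 354 = 1062

1062


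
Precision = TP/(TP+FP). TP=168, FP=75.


Precision = TP/(TP+FP)
= 168/(168+75)
= 168/243 = 69.14%

69.14%


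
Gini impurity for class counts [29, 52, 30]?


Probabilities: [29/111, 52/111, 30/111] ≈ [0.2613, 0.4685, 0.2703]
Σpᵢ² = (841 + 2704 + 900)/111² = 4445/12321
Gini = 1 - Σpᵢ² = 1 - 4445/12321 = 0.6392

0.6392


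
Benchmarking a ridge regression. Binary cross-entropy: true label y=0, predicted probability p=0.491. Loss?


BCE = -[y·ln(p) + (1-y)·ln(1-p)]
= -0 - 1·ln(1-0.491)
= -ln(0.509) = 0.6753

0.6753


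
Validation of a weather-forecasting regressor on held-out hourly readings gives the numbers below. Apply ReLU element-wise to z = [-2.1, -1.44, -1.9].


ReLU(-2.1) = max(0, -2.1) = 0.0
ReLU(-1.44) = max(0, -1.44) = 0.0
ReLU(-1.9) = max(0, -1.9) = 0.0
result = [0.0, 0.0, 0.0]

[0.0, 0.0, 0.0]


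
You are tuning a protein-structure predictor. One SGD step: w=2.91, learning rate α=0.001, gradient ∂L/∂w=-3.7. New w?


w_new = w - α·∇
= 2.91 - 0.001·-3.7
= 2.91 + 0.0037
= 2.9137

2.9137


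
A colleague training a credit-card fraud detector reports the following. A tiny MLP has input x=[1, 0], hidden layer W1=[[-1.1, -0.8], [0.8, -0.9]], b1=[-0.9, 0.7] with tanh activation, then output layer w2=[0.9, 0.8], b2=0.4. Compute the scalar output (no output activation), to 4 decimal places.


z1[0] = (-1.1)·(1) + (-0.8)·(0) - 0.9 = -2.0
z1[1] = (0.8)·(1) + (-0.9)·(0) + 0.7 = 1.5
h = tanh(z1) = [-0.964, 0.9051]
output = (0.9)·(-0.964) + (0.8)·(0.9051) + 0.4 = 0.2565

0.2565


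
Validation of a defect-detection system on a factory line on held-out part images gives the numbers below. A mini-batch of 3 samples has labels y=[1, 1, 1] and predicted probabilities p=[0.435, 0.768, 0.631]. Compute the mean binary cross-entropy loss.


L[0] = -ln(0.435) = 0.8324
L[1] = -ln(0.768) = 0.264
L[2] = -ln(0.631) = 0.4604
mean = (0.8324 + 0.264 + 0.4604)/3 = 0.5189

0.5189


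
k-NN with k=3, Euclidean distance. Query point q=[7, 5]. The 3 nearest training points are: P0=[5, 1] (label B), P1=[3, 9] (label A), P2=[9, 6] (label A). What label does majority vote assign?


d(q,P0) = 4.4721  (label B)
d(q,P1) = 5.6569  (label A)
d(q,P2) = 2.2361  (label A)
Votes: A=2, B=1
Majority → A

A


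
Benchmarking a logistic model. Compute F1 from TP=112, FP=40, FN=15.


Precision = 112/152 = 0.7368
Recall = 112/127 = 0.8819
F1 = 2·P·R/(P+R) = 2·TP/(2·TP+FP+FN) = 224/(224+40+15) = 224/279 = 0.8029

0.8029


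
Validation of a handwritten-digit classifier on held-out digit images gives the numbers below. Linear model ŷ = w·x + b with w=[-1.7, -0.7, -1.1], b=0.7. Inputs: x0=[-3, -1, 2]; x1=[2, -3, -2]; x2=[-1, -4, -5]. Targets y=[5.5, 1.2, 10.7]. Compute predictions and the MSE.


ŷ0 = (-1.7)·(-3) + (-0.7)·(-1) + (-1.1)·(2) + 0.7 = 4.3
ŷ1 = (-1.7)·(2) + (-0.7)·(-3) + (-1.1)·(-2) + 0.7 = 1.6
ŷ2 = (-1.7)·(-1) + (-0.7)·(-4) + (-1.1)·(-5) + 0.7 = 10.7
errors² = [1.44, 0.16, 0.0]
MSE = 1.6000/3 = 0.5333

0.5333


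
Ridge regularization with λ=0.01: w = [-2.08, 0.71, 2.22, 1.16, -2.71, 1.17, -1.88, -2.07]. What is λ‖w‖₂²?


‖w‖₂² = (-2.08)² + (0.71)² + (2.22)² + (1.16)² + (-2.71)² + (1.17)² + (-1.88)² + (-2.07)²
     = 4.3264 + 0.5041 + 4.9284 + 1.3456 + 7.3441 + 1.3689 + 3.5344 + 4.2849
     = 27.6368
λ·‖w‖₂² = 0.01·27.6368 = 0.276368

0.276368


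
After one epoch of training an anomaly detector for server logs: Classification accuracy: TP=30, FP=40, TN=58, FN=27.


Accuracy = (TP+TN)/(TP+TN+FP+FN)
= (30+58)/(155)
= 88/155 = 56.77%

56.77%


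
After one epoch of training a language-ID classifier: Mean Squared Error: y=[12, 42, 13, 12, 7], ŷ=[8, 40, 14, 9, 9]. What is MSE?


Squared errors: (12-8)²=16, (42-40)²=4, (13-14)²=1, (12-9)²=9, (7-9)²=4
Sum = 34
MSE = 34/5 = 34/5

34/5


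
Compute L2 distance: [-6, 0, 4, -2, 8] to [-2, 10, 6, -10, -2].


d = √((-6+ 2)² + (0-10)² + (4-6)² + (-2+ 10)² + (8+ 2)²)
  = √(16 + 100 + 4 + 64 + 100)
  = √284 = 16.8523

16.8523


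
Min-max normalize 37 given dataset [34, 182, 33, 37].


min=33, max=182
(37-33)/(182-33) = 4/149 = 0.0268

0.0268


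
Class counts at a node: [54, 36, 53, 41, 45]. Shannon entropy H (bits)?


Probabilities: [54/229, 36/229, 53/229, 41/229, 45/229] ≈ [0.2358, 0.1572, 0.2314, 0.179, 0.1965]
H = -((54/229)·log₂(54/229) + (36/229)·log₂(36/229) + (53/229)·log₂(53/229) + (41/229)·log₂(41/229) + (45/229)·log₂(45/229))
  = 2.3053 bits

2.3053 bits


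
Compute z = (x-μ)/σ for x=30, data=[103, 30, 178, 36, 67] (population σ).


μ = 82.8, σ = 54.2196
z = (30 - 82.8)/54.2196 = -0.9738

-0.9738


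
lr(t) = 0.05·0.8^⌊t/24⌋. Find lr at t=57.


n_drops = ⌊57/24⌋ = 2
lr = 0.05·0.8^2 = 0.05·0.64 = 0.032

0.032


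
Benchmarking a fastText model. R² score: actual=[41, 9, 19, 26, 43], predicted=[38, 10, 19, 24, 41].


ȳ = 27.6
SS_res = Σ(y-ŷ)² = 18
SS_tot = Σ(y-ȳ)² = 839.2
R² = 1 - SS_res/SS_tot = 1 - 0.0214 = 0.9786

0.9786
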